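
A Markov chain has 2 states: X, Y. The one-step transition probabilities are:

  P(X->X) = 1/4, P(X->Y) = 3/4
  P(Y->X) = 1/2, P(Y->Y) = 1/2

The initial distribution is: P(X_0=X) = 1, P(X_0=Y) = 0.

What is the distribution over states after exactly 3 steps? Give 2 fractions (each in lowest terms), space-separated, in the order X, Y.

Propagating the distribution step by step (d_{t+1} = d_t * P):
d_0 = (X=1, Y=0)
  d_1[X] = 1*1/4 + 0*1/2 = 1/4
  d_1[Y] = 1*3/4 + 0*1/2 = 3/4
d_1 = (X=1/4, Y=3/4)
  d_2[X] = 1/4*1/4 + 3/4*1/2 = 7/16
  d_2[Y] = 1/4*3/4 + 3/4*1/2 = 9/16
d_2 = (X=7/16, Y=9/16)
  d_3[X] = 7/16*1/4 + 9/16*1/2 = 25/64
  d_3[Y] = 7/16*3/4 + 9/16*1/2 = 39/64
d_3 = (X=25/64, Y=39/64)

Answer: 25/64 39/64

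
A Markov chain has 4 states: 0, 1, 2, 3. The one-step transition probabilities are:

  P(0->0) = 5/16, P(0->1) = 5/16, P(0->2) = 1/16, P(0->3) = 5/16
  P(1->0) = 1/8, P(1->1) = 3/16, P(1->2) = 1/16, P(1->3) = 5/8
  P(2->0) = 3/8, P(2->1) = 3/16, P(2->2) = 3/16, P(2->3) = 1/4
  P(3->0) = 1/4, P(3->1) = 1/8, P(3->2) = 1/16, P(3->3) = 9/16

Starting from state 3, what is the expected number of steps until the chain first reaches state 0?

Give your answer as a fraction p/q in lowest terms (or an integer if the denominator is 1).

Answer: 120/29

Derivation:
Let h_i = expected steps to first reach 0 from state i.
Boundary: h_0 = 0.
First-step equations for the other states:
  h_1 = 1 + 1/8*h_0 + 3/16*h_1 + 1/16*h_2 + 5/8*h_3
  h_2 = 1 + 3/8*h_0 + 3/16*h_1 + 3/16*h_2 + 1/4*h_3
  h_3 = 1 + 1/4*h_0 + 1/8*h_1 + 1/16*h_2 + 9/16*h_3

Substituting h_0 = 0 and rearranging gives the linear system (I - Q) h = 1:
  [13/16, -1/16, -5/8] . (h_1, h_2, h_3) = 1
  [-3/16, 13/16, -1/4] . (h_1, h_2, h_3) = 1
  [-1/8, -1/16, 7/16] . (h_1, h_2, h_3) = 1

Solving yields:
  h_1 = 136/29
  h_2 = 104/29
  h_3 = 120/29

Starting state is 3, so the expected hitting time is h_3 = 120/29.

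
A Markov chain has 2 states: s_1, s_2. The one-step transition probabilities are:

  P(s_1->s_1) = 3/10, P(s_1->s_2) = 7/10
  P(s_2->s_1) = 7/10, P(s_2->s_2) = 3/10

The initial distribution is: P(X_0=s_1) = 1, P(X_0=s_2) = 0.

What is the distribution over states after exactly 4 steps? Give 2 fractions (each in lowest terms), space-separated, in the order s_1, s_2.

Answer: 641/1250 609/1250

Derivation:
Propagating the distribution step by step (d_{t+1} = d_t * P):
d_0 = (s_1=1, s_2=0)
  d_1[s_1] = 1*3/10 + 0*7/10 = 3/10
  d_1[s_2] = 1*7/10 + 0*3/10 = 7/10
d_1 = (s_1=3/10, s_2=7/10)
  d_2[s_1] = 3/10*3/10 + 7/10*7/10 = 29/50
  d_2[s_2] = 3/10*7/10 + 7/10*3/10 = 21/50
d_2 = (s_1=29/50, s_2=21/50)
  d_3[s_1] = 29/50*3/10 + 21/50*7/10 = 117/250
  d_3[s_2] = 29/50*7/10 + 21/50*3/10 = 133/250
d_3 = (s_1=117/250, s_2=133/250)
  d_4[s_1] = 117/250*3/10 + 133/250*7/10 = 641/1250
  d_4[s_2] = 117/250*7/10 + 133/250*3/10 = 609/1250
d_4 = (s_1=641/1250, s_2=609/1250)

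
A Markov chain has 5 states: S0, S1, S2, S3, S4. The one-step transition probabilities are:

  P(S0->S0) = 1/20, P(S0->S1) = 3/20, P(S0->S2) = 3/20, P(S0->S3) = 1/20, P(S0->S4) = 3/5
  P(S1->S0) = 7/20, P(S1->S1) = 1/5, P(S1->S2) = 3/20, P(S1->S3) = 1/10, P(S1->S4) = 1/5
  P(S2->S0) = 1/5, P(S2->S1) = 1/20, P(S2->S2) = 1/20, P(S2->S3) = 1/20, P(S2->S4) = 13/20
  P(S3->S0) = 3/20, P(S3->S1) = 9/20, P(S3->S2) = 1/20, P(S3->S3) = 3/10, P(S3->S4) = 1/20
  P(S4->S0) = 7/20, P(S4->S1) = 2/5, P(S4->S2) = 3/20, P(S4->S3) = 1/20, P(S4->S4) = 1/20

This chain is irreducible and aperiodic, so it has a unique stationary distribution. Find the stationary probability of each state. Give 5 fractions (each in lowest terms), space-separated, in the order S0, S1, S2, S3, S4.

The stationary distribution satisfies pi = pi * P, i.e.:
  pi_S0 = 1/20*pi_S0 + 7/20*pi_S1 + 1/5*pi_S2 + 3/20*pi_S3 + 7/20*pi_S4
  pi_S1 = 3/20*pi_S0 + 1/5*pi_S1 + 1/20*pi_S2 + 9/20*pi_S3 + 2/5*pi_S4
  pi_S2 = 3/20*pi_S0 + 3/20*pi_S1 + 1/20*pi_S2 + 1/20*pi_S3 + 3/20*pi_S4
  pi_S3 = 1/20*pi_S0 + 1/10*pi_S1 + 1/20*pi_S2 + 3/10*pi_S3 + 1/20*pi_S4
  pi_S4 = 3/5*pi_S0 + 1/5*pi_S1 + 13/20*pi_S2 + 1/20*pi_S3 + 1/20*pi_S4
with normalization: pi_S0 + pi_S1 + pi_S2 + pi_S3 + pi_S4 = 1.

Using the first 4 balance equations plus normalization, the linear system A*pi = b is:
  [-19/20, 7/20, 1/5, 3/20, 7/20] . pi = 0
  [3/20, -4/5, 1/20, 9/20, 2/5] . pi = 0
  [3/20, 3/20, -19/20, 1/20, 3/20] . pi = 0
  [1/20, 1/10, 1/20, -7/10, 1/20] . pi = 0
  [1, 1, 1, 1, 1] . pi = 1

Solving yields:
  pi_S0 = 49417/204574
  pi_S1 = 50921/204574
  pi_S2 = 13174/102287
  pi_S3 = 17033/204574
  pi_S4 = 60855/204574

Verification (pi * P):
  49417/204574*1/20 + 50921/204574*7/20 + 13174/102287*1/5 + 17033/204574*3/20 + 60855/204574*7/20 = 49417/204574 = pi_S0  (ok)
  49417/204574*3/20 + 50921/204574*1/5 + 13174/102287*1/20 + 17033/204574*9/20 + 60855/204574*2/5 = 50921/204574 = pi_S1  (ok)
  49417/204574*3/20 + 50921/204574*3/20 + 13174/102287*1/20 + 17033/204574*1/20 + 60855/204574*3/20 = 13174/102287 = pi_S2  (ok)
  49417/204574*1/20 + 50921/204574*1/10 + 13174/102287*1/20 + 17033/204574*3/10 + 60855/204574*1/20 = 17033/204574 = pi_S3  (ok)
  49417/204574*3/5 + 50921/204574*1/5 + 13174/102287*13/20 + 17033/204574*1/20 + 60855/204574*1/20 = 60855/204574 = pi_S4  (ok)

Answer: 49417/204574 50921/204574 13174/102287 17033/204574 60855/204574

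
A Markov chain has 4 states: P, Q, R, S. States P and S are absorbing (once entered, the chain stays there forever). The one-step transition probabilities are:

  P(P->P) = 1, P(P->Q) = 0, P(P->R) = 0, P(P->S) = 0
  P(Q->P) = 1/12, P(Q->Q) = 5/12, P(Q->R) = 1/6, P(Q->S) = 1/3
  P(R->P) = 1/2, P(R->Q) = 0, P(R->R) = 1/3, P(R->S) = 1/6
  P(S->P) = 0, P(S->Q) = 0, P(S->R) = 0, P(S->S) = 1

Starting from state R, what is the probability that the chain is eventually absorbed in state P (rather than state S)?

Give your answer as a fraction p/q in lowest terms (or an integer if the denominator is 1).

Answer: 3/4

Derivation:
Let a_i = P(absorbed in P | start in state i).
Boundary conditions: a_P = 1, a_S = 0.
For each transient state i, a_i = sum_j P(i->j) * a_j:
  a_Q = 1/12*a_P + 5/12*a_Q + 1/6*a_R + 1/3*a_S
  a_R = 1/2*a_P + 0*a_Q + 1/3*a_R + 1/6*a_S

Substituting a_P = 1 and a_S = 0, rearrange to (I - Q) a = r where r[i] = P(i -> P):
  [7/12, -1/6] . (a_Q, a_R) = 1/12
  [0, 2/3] . (a_Q, a_R) = 1/2

Solving yields:
  a_Q = 5/14
  a_R = 3/4

Starting state is R, so the absorption probability is a_R = 3/4.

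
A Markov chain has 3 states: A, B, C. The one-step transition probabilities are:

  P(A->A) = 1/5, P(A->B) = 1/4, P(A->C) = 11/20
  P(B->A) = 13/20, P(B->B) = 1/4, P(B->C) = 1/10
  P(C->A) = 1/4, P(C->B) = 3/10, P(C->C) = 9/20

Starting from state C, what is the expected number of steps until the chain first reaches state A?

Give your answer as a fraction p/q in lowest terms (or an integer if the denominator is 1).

Answer: 140/51

Derivation:
Let h_i = expected steps to first reach A from state i.
Boundary: h_A = 0.
First-step equations for the other states:
  h_B = 1 + 13/20*h_A + 1/4*h_B + 1/10*h_C
  h_C = 1 + 1/4*h_A + 3/10*h_B + 9/20*h_C

Substituting h_A = 0 and rearranging gives the linear system (I - Q) h = 1:
  [3/4, -1/10] . (h_B, h_C) = 1
  [-3/10, 11/20] . (h_B, h_C) = 1

Solving yields:
  h_B = 260/153
  h_C = 140/51

Starting state is C, so the expected hitting time is h_C = 140/51.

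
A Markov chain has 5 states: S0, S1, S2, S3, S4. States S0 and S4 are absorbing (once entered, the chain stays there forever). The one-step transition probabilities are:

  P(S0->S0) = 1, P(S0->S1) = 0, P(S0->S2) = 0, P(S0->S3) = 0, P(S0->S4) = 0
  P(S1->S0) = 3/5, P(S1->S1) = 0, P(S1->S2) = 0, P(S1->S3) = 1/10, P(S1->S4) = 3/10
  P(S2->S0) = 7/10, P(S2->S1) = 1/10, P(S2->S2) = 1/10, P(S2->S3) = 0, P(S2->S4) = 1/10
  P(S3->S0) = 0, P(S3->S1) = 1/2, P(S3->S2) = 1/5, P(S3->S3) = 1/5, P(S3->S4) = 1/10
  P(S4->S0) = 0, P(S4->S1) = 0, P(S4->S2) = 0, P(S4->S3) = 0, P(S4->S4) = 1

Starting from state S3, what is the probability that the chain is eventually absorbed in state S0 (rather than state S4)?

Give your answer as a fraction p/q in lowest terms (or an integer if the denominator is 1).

Let a_i = P(absorbed in S0 | start in state i).
Boundary conditions: a_S0 = 1, a_S4 = 0.
For each transient state i, a_i = sum_j P(i->j) * a_j:
  a_S1 = 3/5*a_S0 + 0*a_S1 + 0*a_S2 + 1/10*a_S3 + 3/10*a_S4
  a_S2 = 7/10*a_S0 + 1/10*a_S1 + 1/10*a_S2 + 0*a_S3 + 1/10*a_S4
  a_S3 = 0*a_S0 + 1/2*a_S1 + 1/5*a_S2 + 1/5*a_S3 + 1/10*a_S4

Substituting a_S0 = 1 and a_S4 = 0, rearrange to (I - Q) a = r where r[i] = P(i -> S0):
  [1, 0, -1/10] . (a_S1, a_S2, a_S3) = 3/5
  [-1/10, 9/10, 0] . (a_S1, a_S2, a_S3) = 7/10
  [-1/2, -1/5, 4/5] . (a_S1, a_S2, a_S3) = 0

Solving yields:
  a_S1 = 446/673
  a_S2 = 573/673
  a_S3 = 422/673

Starting state is S3, so the absorption probability is a_S3 = 422/673.

Answer: 422/673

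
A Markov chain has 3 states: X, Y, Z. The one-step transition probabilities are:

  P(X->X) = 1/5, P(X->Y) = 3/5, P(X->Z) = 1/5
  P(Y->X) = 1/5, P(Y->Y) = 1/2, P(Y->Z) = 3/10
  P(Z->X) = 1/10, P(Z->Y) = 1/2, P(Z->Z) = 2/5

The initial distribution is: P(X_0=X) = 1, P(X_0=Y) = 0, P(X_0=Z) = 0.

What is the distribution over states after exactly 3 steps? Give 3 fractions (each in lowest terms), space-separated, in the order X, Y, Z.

Propagating the distribution step by step (d_{t+1} = d_t * P):
d_0 = (X=1, Y=0, Z=0)
  d_1[X] = 1*1/5 + 0*1/5 + 0*1/10 = 1/5
  d_1[Y] = 1*3/5 + 0*1/2 + 0*1/2 = 3/5
  d_1[Z] = 1*1/5 + 0*3/10 + 0*2/5 = 1/5
d_1 = (X=1/5, Y=3/5, Z=1/5)
  d_2[X] = 1/5*1/5 + 3/5*1/5 + 1/5*1/10 = 9/50
  d_2[Y] = 1/5*3/5 + 3/5*1/2 + 1/5*1/2 = 13/25
  d_2[Z] = 1/5*1/5 + 3/5*3/10 + 1/5*2/5 = 3/10
d_2 = (X=9/50, Y=13/25, Z=3/10)
  d_3[X] = 9/50*1/5 + 13/25*1/5 + 3/10*1/10 = 17/100
  d_3[Y] = 9/50*3/5 + 13/25*1/2 + 3/10*1/2 = 259/500
  d_3[Z] = 9/50*1/5 + 13/25*3/10 + 3/10*2/5 = 39/125
d_3 = (X=17/100, Y=259/500, Z=39/125)

Answer: 17/100 259/500 39/125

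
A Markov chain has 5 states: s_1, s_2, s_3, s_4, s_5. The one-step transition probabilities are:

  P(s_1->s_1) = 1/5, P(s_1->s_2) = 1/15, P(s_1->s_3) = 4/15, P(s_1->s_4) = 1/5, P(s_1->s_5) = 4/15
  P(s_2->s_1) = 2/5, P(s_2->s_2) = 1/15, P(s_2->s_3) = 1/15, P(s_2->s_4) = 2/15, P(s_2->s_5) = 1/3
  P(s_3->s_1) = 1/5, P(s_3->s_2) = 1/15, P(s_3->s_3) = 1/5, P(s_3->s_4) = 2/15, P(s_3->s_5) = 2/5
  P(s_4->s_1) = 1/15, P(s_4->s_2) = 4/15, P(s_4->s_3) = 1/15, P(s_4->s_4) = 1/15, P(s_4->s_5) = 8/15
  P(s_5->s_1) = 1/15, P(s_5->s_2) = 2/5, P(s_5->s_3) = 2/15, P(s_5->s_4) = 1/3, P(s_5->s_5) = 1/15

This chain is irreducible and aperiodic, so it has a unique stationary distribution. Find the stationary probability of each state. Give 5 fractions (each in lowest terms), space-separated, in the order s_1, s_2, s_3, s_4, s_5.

The stationary distribution satisfies pi = pi * P, i.e.:
  pi_s_1 = 1/5*pi_s_1 + 2/5*pi_s_2 + 1/5*pi_s_3 + 1/15*pi_s_4 + 1/15*pi_s_5
  pi_s_2 = 1/15*pi_s_1 + 1/15*pi_s_2 + 1/15*pi_s_3 + 4/15*pi_s_4 + 2/5*pi_s_5
  pi_s_3 = 4/15*pi_s_1 + 1/15*pi_s_2 + 1/5*pi_s_3 + 1/15*pi_s_4 + 2/15*pi_s_5
  pi_s_4 = 1/5*pi_s_1 + 2/15*pi_s_2 + 2/15*pi_s_3 + 1/15*pi_s_4 + 1/3*pi_s_5
  pi_s_5 = 4/15*pi_s_1 + 1/3*pi_s_2 + 2/5*pi_s_3 + 8/15*pi_s_4 + 1/15*pi_s_5
with normalization: pi_s_1 + pi_s_2 + pi_s_3 + pi_s_4 + pi_s_5 = 1.

Using the first 4 balance equations plus normalization, the linear system A*pi = b is:
  [-4/5, 2/5, 1/5, 1/15, 1/15] . pi = 0
  [1/15, -14/15, 1/15, 4/15, 2/5] . pi = 0
  [4/15, 1/15, -4/5, 1/15, 2/15] . pi = 0
  [1/5, 2/15, 2/15, -14/15, 1/3] . pi = 0
  [1, 1, 1, 1, 1] . pi = 1

Solving yields:
  pi_s_1 = 12651/71833
  pi_s_2 = 14504/71833
  pi_s_3 = 10055/71833
  pi_s_4 = 13694/71833
  pi_s_5 = 20929/71833

Verification (pi * P):
  12651/71833*1/5 + 14504/71833*2/5 + 10055/71833*1/5 + 13694/71833*1/15 + 20929/71833*1/15 = 12651/71833 = pi_s_1  (ok)
  12651/71833*1/15 + 14504/71833*1/15 + 10055/71833*1/15 + 13694/71833*4/15 + 20929/71833*2/5 = 14504/71833 = pi_s_2  (ok)
  12651/71833*4/15 + 14504/71833*1/15 + 10055/71833*1/5 + 13694/71833*1/15 + 20929/71833*2/15 = 10055/71833 = pi_s_3  (ok)
  12651/71833*1/5 + 14504/71833*2/15 + 10055/71833*2/15 + 13694/71833*1/15 + 20929/71833*1/3 = 13694/71833 = pi_s_4  (ok)
  12651/71833*4/15 + 14504/71833*1/3 + 10055/71833*2/5 + 13694/71833*8/15 + 20929/71833*1/15 = 20929/71833 = pi_s_5  (ok)

Answer: 12651/71833 14504/71833 10055/71833 13694/71833 20929/71833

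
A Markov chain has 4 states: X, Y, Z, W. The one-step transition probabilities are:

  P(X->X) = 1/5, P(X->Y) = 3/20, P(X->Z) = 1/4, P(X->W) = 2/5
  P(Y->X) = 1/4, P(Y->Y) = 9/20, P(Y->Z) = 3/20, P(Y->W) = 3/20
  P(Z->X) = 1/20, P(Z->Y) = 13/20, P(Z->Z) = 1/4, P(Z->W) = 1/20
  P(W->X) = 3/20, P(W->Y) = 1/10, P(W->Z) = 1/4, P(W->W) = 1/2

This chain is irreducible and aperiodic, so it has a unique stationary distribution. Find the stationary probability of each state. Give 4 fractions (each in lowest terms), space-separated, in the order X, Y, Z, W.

Answer: 457/2657 1855/5314 1143/5314 701/2657

Derivation:
The stationary distribution satisfies pi = pi * P, i.e.:
  pi_X = 1/5*pi_X + 1/4*pi_Y + 1/20*pi_Z + 3/20*pi_W
  pi_Y = 3/20*pi_X + 9/20*pi_Y + 13/20*pi_Z + 1/10*pi_W
  pi_Z = 1/4*pi_X + 3/20*pi_Y + 1/4*pi_Z + 1/4*pi_W
  pi_W = 2/5*pi_X + 3/20*pi_Y + 1/20*pi_Z + 1/2*pi_W
with normalization: pi_X + pi_Y + pi_Z + pi_W = 1.

Using the first 3 balance equations plus normalization, the linear system A*pi = b is:
  [-4/5, 1/4, 1/20, 3/20] . pi = 0
  [3/20, -11/20, 13/20, 1/10] . pi = 0
  [1/4, 3/20, -3/4, 1/4] . pi = 0
  [1, 1, 1, 1] . pi = 1

Solving yields:
  pi_X = 457/2657
  pi_Y = 1855/5314
  pi_Z = 1143/5314
  pi_W = 701/2657

Verification (pi * P):
  457/2657*1/5 + 1855/5314*1/4 + 1143/5314*1/20 + 701/2657*3/20 = 457/2657 = pi_X  (ok)
  457/2657*3/20 + 1855/5314*9/20 + 1143/5314*13/20 + 701/2657*1/10 = 1855/5314 = pi_Y  (ok)
  457/2657*1/4 + 1855/5314*3/20 + 1143/5314*1/4 + 701/2657*1/4 = 1143/5314 = pi_Z  (ok)
  457/2657*2/5 + 1855/5314*3/20 + 1143/5314*1/20 + 701/2657*1/2 = 701/2657 = pi_W  (ok)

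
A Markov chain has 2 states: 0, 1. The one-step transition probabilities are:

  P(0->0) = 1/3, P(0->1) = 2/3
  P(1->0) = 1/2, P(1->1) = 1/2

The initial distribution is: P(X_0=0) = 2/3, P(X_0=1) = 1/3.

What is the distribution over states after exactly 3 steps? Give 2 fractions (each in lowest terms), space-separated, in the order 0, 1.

Propagating the distribution step by step (d_{t+1} = d_t * P):
d_0 = (0=2/3, 1=1/3)
  d_1[0] = 2/3*1/3 + 1/3*1/2 = 7/18
  d_1[1] = 2/3*2/3 + 1/3*1/2 = 11/18
d_1 = (0=7/18, 1=11/18)
  d_2[0] = 7/18*1/3 + 11/18*1/2 = 47/108
  d_2[1] = 7/18*2/3 + 11/18*1/2 = 61/108
d_2 = (0=47/108, 1=61/108)
  d_3[0] = 47/108*1/3 + 61/108*1/2 = 277/648
  d_3[1] = 47/108*2/3 + 61/108*1/2 = 371/648
d_3 = (0=277/648, 1=371/648)

Answer: 277/648 371/648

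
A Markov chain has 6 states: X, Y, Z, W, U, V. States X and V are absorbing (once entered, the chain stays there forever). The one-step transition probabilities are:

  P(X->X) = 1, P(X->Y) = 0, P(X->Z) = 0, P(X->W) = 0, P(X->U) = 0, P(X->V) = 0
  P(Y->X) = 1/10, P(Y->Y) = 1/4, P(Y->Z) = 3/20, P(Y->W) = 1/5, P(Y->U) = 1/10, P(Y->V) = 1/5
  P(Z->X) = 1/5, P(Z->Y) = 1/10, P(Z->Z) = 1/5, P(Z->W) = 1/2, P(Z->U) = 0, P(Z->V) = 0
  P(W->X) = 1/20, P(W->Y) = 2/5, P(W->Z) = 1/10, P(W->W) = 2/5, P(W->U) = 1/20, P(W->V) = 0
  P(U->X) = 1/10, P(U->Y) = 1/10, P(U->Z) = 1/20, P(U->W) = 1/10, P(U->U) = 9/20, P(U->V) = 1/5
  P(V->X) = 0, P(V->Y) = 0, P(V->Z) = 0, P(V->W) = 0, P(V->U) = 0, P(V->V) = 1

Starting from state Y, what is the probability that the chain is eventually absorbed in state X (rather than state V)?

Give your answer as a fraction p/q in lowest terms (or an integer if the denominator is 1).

Answer: 3875/8451

Derivation:
Let a_i = P(absorbed in X | start in state i).
Boundary conditions: a_X = 1, a_V = 0.
For each transient state i, a_i = sum_j P(i->j) * a_j:
  a_Y = 1/10*a_X + 1/4*a_Y + 3/20*a_Z + 1/5*a_W + 1/10*a_U + 1/5*a_V
  a_Z = 1/5*a_X + 1/10*a_Y + 1/5*a_Z + 1/2*a_W + 0*a_U + 0*a_V
  a_W = 1/20*a_X + 2/5*a_Y + 1/10*a_Z + 2/5*a_W + 1/20*a_U + 0*a_V
  a_U = 1/10*a_X + 1/10*a_Y + 1/20*a_Z + 1/10*a_W + 9/20*a_U + 1/5*a_V

Substituting a_X = 1 and a_V = 0, rearrange to (I - Q) a = r where r[i] = P(i -> X):
  [3/4, -3/20, -1/5, -1/10] . (a_Y, a_Z, a_W, a_U) = 1/10
  [-1/10, 4/5, -1/2, 0] . (a_Y, a_Z, a_W, a_U) = 1/5
  [-2/5, -1/10, 3/5, -1/20] . (a_Y, a_Z, a_W, a_U) = 1/20
  [-1/10, -1/20, -1/10, 11/20] . (a_Y, a_Z, a_W, a_U) = 1/10

Solving yields:
  a_Y = 3875/8451
  a_Z = 5399/8451
  a_W = 4483/8451
  a_U = 3547/8451

Starting state is Y, so the absorption probability is a_Y = 3875/8451.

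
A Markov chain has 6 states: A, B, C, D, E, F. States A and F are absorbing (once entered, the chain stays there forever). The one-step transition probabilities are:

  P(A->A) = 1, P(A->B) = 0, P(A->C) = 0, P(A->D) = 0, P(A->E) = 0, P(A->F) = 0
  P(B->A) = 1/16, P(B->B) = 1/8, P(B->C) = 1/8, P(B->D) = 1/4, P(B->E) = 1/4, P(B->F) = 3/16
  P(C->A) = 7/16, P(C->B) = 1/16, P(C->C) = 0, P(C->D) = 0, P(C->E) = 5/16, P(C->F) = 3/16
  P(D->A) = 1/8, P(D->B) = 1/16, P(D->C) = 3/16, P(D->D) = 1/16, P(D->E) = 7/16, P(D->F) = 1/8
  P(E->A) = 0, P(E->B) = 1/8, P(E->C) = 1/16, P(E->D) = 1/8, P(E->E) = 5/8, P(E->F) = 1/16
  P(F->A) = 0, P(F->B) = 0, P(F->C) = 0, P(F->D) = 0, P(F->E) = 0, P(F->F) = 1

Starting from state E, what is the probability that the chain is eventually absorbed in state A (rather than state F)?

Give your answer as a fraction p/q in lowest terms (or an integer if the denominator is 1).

Answer: 4331/11470

Derivation:
Let a_i = P(absorbed in A | start in state i).
Boundary conditions: a_A = 1, a_F = 0.
For each transient state i, a_i = sum_j P(i->j) * a_j:
  a_B = 1/16*a_A + 1/8*a_B + 1/8*a_C + 1/4*a_D + 1/4*a_E + 3/16*a_F
  a_C = 7/16*a_A + 1/16*a_B + 0*a_C + 0*a_D + 5/16*a_E + 3/16*a_F
  a_D = 1/8*a_A + 1/16*a_B + 3/16*a_C + 1/16*a_D + 7/16*a_E + 1/8*a_F
  a_E = 0*a_A + 1/8*a_B + 1/16*a_C + 1/8*a_D + 5/8*a_E + 1/16*a_F

Substituting a_A = 1 and a_F = 0, rearrange to (I - Q) a = r where r[i] = P(i -> A):
  [7/8, -1/8, -1/4, -1/4] . (a_B, a_C, a_D, a_E) = 1/16
  [-1/16, 1, 0, -5/16] . (a_B, a_C, a_D, a_E) = 7/16
  [-1/16, -3/16, 15/16, -7/16] . (a_B, a_C, a_D, a_E) = 1/8
  [-1/8, -1/16, -1/8, 3/8] . (a_B, a_C, a_D, a_E) = 0

Solving yields:
  a_B = 4487/11470
  a_C = 3326/5735
  a_D = 14/31
  a_E = 4331/11470

Starting state is E, so the absorption probability is a_E = 4331/11470.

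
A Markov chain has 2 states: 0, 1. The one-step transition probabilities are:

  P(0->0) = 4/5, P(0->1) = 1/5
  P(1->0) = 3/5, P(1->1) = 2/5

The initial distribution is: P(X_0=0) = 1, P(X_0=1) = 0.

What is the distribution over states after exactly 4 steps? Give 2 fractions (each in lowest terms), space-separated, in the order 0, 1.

Propagating the distribution step by step (d_{t+1} = d_t * P):
d_0 = (0=1, 1=0)
  d_1[0] = 1*4/5 + 0*3/5 = 4/5
  d_1[1] = 1*1/5 + 0*2/5 = 1/5
d_1 = (0=4/5, 1=1/5)
  d_2[0] = 4/5*4/5 + 1/5*3/5 = 19/25
  d_2[1] = 4/5*1/5 + 1/5*2/5 = 6/25
d_2 = (0=19/25, 1=6/25)
  d_3[0] = 19/25*4/5 + 6/25*3/5 = 94/125
  d_3[1] = 19/25*1/5 + 6/25*2/5 = 31/125
d_3 = (0=94/125, 1=31/125)
  d_4[0] = 94/125*4/5 + 31/125*3/5 = 469/625
  d_4[1] = 94/125*1/5 + 31/125*2/5 = 156/625
d_4 = (0=469/625, 1=156/625)

Answer: 469/625 156/625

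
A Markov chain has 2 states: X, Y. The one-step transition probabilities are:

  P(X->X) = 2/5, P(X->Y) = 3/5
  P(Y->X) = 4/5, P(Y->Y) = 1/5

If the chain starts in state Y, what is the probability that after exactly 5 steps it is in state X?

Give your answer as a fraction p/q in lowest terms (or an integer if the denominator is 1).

Answer: 1804/3125

Derivation:
Computing P^5 by repeated multiplication:
P^1 =
  X: [2/5, 3/5]
  Y: [4/5, 1/5]
P^2 =
  X: [16/25, 9/25]
  Y: [12/25, 13/25]
P^3 =
  X: [68/125, 57/125]
  Y: [76/125, 49/125]
P^4 =
  X: [364/625, 261/625]
  Y: [348/625, 277/625]
P^5 =
  X: [1772/3125, 1353/3125]
  Y: [1804/3125, 1321/3125]

(P^5)[Y -> X] = 1804/3125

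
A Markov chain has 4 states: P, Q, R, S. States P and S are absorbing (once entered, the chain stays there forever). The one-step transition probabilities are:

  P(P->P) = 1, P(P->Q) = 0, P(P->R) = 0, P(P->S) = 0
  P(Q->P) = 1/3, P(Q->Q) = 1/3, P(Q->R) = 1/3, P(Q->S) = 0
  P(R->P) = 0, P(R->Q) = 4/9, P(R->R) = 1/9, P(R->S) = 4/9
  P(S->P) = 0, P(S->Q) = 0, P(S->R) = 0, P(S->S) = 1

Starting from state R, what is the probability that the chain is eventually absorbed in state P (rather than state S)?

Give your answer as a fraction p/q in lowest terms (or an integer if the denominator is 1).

Answer: 1/3

Derivation:
Let a_i = P(absorbed in P | start in state i).
Boundary conditions: a_P = 1, a_S = 0.
For each transient state i, a_i = sum_j P(i->j) * a_j:
  a_Q = 1/3*a_P + 1/3*a_Q + 1/3*a_R + 0*a_S
  a_R = 0*a_P + 4/9*a_Q + 1/9*a_R + 4/9*a_S

Substituting a_P = 1 and a_S = 0, rearrange to (I - Q) a = r where r[i] = P(i -> P):
  [2/3, -1/3] . (a_Q, a_R) = 1/3
  [-4/9, 8/9] . (a_Q, a_R) = 0

Solving yields:
  a_Q = 2/3
  a_R = 1/3

Starting state is R, so the absorption probability is a_R = 1/3.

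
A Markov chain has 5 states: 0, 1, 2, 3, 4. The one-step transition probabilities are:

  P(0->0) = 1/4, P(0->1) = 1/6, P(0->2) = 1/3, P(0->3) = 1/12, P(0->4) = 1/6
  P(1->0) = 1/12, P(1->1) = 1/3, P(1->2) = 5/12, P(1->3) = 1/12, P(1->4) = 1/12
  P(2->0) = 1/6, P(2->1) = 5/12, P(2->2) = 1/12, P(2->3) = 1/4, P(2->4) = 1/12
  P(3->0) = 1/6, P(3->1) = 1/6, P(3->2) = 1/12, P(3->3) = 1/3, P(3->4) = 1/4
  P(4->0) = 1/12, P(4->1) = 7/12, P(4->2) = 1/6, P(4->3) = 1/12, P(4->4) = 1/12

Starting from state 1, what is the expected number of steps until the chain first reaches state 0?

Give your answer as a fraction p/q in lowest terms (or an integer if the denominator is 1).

Let h_i = expected steps to first reach 0 from state i.
Boundary: h_0 = 0.
First-step equations for the other states:
  h_1 = 1 + 1/12*h_0 + 1/3*h_1 + 5/12*h_2 + 1/12*h_3 + 1/12*h_4
  h_2 = 1 + 1/6*h_0 + 5/12*h_1 + 1/12*h_2 + 1/4*h_3 + 1/12*h_4
  h_3 = 1 + 1/6*h_0 + 1/6*h_1 + 1/12*h_2 + 1/3*h_3 + 1/4*h_4
  h_4 = 1 + 1/12*h_0 + 7/12*h_1 + 1/6*h_2 + 1/12*h_3 + 1/12*h_4

Substituting h_0 = 0 and rearranging gives the linear system (I - Q) h = 1:
  [2/3, -5/12, -1/12, -1/12] . (h_1, h_2, h_3, h_4) = 1
  [-5/12, 11/12, -1/4, -1/12] . (h_1, h_2, h_3, h_4) = 1
  [-1/6, -1/12, 2/3, -1/4] . (h_1, h_2, h_3, h_4) = 1
  [-7/12, -1/6, -1/12, 11/12] . (h_1, h_2, h_3, h_4) = 1

Solving yields:
  h_1 = 144/17
  h_2 = 2272/289
  h_3 = 2264/289
  h_4 = 2492/289

Starting state is 1, so the expected hitting time is h_1 = 144/17.

Answer: 144/17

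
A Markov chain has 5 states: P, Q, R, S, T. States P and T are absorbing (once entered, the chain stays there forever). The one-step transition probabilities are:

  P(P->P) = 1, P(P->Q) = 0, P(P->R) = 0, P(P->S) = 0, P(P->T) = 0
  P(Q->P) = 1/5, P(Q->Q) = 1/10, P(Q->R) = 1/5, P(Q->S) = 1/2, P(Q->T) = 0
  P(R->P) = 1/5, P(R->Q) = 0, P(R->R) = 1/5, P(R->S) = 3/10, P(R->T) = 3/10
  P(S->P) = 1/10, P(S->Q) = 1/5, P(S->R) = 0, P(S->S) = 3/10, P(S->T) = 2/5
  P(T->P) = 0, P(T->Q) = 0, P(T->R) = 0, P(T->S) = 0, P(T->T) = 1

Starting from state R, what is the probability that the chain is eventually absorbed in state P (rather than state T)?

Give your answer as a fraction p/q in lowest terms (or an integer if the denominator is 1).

Let a_i = P(absorbed in P | start in state i).
Boundary conditions: a_P = 1, a_T = 0.
For each transient state i, a_i = sum_j P(i->j) * a_j:
  a_Q = 1/5*a_P + 1/10*a_Q + 1/5*a_R + 1/2*a_S + 0*a_T
  a_R = 1/5*a_P + 0*a_Q + 1/5*a_R + 3/10*a_S + 3/10*a_T
  a_S = 1/10*a_P + 1/5*a_Q + 0*a_R + 3/10*a_S + 2/5*a_T

Substituting a_P = 1 and a_T = 0, rearrange to (I - Q) a = r where r[i] = P(i -> P):
  [9/10, -1/5, -1/2] . (a_Q, a_R, a_S) = 1/5
  [0, 4/5, -3/10] . (a_Q, a_R, a_S) = 1/5
  [-1/5, 0, 7/10] . (a_Q, a_R, a_S) = 1/10

Solving yields:
  a_Q = 93/206
  a_R = 145/412
  a_S = 28/103

Starting state is R, so the absorption probability is a_R = 145/412.

Answer: 145/412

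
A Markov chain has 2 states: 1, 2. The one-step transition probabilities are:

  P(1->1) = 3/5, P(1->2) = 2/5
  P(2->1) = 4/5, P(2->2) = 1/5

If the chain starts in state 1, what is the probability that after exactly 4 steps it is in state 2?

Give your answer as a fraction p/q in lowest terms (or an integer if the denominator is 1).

Computing P^4 by repeated multiplication:
P^1 =
  1: [3/5, 2/5]
  2: [4/5, 1/5]
P^2 =
  1: [17/25, 8/25]
  2: [16/25, 9/25]
P^3 =
  1: [83/125, 42/125]
  2: [84/125, 41/125]
P^4 =
  1: [417/625, 208/625]
  2: [416/625, 209/625]

(P^4)[1 -> 2] = 208/625

Answer: 208/625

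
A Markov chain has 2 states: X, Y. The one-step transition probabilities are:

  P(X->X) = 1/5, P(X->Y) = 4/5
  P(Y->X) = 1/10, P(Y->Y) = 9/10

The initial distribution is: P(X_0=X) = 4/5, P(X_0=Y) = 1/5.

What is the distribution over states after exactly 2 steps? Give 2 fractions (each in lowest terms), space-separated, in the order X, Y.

Answer: 59/500 441/500

Derivation:
Propagating the distribution step by step (d_{t+1} = d_t * P):
d_0 = (X=4/5, Y=1/5)
  d_1[X] = 4/5*1/5 + 1/5*1/10 = 9/50
  d_1[Y] = 4/5*4/5 + 1/5*9/10 = 41/50
d_1 = (X=9/50, Y=41/50)
  d_2[X] = 9/50*1/5 + 41/50*1/10 = 59/500
  d_2[Y] = 9/50*4/5 + 41/50*9/10 = 441/500
d_2 = (X=59/500, Y=441/500)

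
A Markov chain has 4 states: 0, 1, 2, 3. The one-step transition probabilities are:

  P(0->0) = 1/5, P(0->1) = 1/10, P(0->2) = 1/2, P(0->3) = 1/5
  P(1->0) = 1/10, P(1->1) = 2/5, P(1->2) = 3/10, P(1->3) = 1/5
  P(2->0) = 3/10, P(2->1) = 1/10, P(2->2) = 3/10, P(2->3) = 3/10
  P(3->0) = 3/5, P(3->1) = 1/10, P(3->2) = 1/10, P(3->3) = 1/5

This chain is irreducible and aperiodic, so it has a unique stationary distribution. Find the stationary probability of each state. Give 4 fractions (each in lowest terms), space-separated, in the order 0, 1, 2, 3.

The stationary distribution satisfies pi = pi * P, i.e.:
  pi_0 = 1/5*pi_0 + 1/10*pi_1 + 3/10*pi_2 + 3/5*pi_3
  pi_1 = 1/10*pi_0 + 2/5*pi_1 + 1/10*pi_2 + 1/10*pi_3
  pi_2 = 1/2*pi_0 + 3/10*pi_1 + 3/10*pi_2 + 1/10*pi_3
  pi_3 = 1/5*pi_0 + 1/5*pi_1 + 3/10*pi_2 + 1/5*pi_3
with normalization: pi_0 + pi_1 + pi_2 + pi_3 = 1.

Using the first 3 balance equations plus normalization, the linear system A*pi = b is:
  [-4/5, 1/10, 3/10, 3/5] . pi = 0
  [1/10, -3/5, 1/10, 1/10] . pi = 0
  [1/2, 3/10, -7/10, 1/10] . pi = 0
  [1, 1, 1, 1] . pi = 1

Solving yields:
  pi_0 = 269/868
  pi_1 = 1/7
  pi_2 = 137/434
  pi_3 = 201/868

Verification (pi * P):
  269/868*1/5 + 1/7*1/10 + 137/434*3/10 + 201/868*3/5 = 269/868 = pi_0  (ok)
  269/868*1/10 + 1/7*2/5 + 137/434*1/10 + 201/868*1/10 = 1/7 = pi_1  (ok)
  269/868*1/2 + 1/7*3/10 + 137/434*3/10 + 201/868*1/10 = 137/434 = pi_2  (ok)
  269/868*1/5 + 1/7*1/5 + 137/434*3/10 + 201/868*1/5 = 201/868 = pi_3  (ok)

Answer: 269/868 1/7 137/434 201/868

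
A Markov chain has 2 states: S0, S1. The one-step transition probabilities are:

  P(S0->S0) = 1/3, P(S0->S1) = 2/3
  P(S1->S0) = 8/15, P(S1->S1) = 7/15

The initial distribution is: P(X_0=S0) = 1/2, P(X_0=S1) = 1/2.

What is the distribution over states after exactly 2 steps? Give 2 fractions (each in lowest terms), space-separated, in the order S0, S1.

Propagating the distribution step by step (d_{t+1} = d_t * P):
d_0 = (S0=1/2, S1=1/2)
  d_1[S0] = 1/2*1/3 + 1/2*8/15 = 13/30
  d_1[S1] = 1/2*2/3 + 1/2*7/15 = 17/30
d_1 = (S0=13/30, S1=17/30)
  d_2[S0] = 13/30*1/3 + 17/30*8/15 = 67/150
  d_2[S1] = 13/30*2/3 + 17/30*7/15 = 83/150
d_2 = (S0=67/150, S1=83/150)

Answer: 67/150 83/150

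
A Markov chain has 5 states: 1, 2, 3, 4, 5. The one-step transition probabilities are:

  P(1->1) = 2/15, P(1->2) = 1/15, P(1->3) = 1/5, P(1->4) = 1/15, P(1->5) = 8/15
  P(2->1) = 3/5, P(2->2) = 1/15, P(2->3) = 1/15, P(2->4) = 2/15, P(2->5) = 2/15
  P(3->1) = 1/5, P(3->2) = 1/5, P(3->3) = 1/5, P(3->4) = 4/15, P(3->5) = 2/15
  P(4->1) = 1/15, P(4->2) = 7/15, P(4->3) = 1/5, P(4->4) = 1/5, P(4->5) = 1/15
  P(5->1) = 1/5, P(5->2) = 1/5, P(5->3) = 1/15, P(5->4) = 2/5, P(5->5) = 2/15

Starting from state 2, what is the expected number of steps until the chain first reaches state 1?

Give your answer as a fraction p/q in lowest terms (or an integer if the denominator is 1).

Let h_i = expected steps to first reach 1 from state i.
Boundary: h_1 = 0.
First-step equations for the other states:
  h_2 = 1 + 3/5*h_1 + 1/15*h_2 + 1/15*h_3 + 2/15*h_4 + 2/15*h_5
  h_3 = 1 + 1/5*h_1 + 1/5*h_2 + 1/5*h_3 + 4/15*h_4 + 2/15*h_5
  h_4 = 1 + 1/15*h_1 + 7/15*h_2 + 1/5*h_3 + 1/5*h_4 + 1/15*h_5
  h_5 = 1 + 1/5*h_1 + 1/5*h_2 + 1/15*h_3 + 2/5*h_4 + 2/15*h_5

Substituting h_1 = 0 and rearranging gives the linear system (I - Q) h = 1:
  [14/15, -1/15, -2/15, -2/15] . (h_2, h_3, h_4, h_5) = 1
  [-1/5, 4/5, -4/15, -2/15] . (h_2, h_3, h_4, h_5) = 1
  [-7/15, -1/5, 4/5, -1/15] . (h_2, h_3, h_4, h_5) = 1
  [-1/5, -1/15, -2/5, 13/15] . (h_2, h_3, h_4, h_5) = 1

Solving yields:
  h_2 = 20415/8299
  h_3 = 31755/8299
  h_4 = 32880/8299
  h_5 = 31905/8299

Starting state is 2, so the expected hitting time is h_2 = 20415/8299.

Answer: 20415/8299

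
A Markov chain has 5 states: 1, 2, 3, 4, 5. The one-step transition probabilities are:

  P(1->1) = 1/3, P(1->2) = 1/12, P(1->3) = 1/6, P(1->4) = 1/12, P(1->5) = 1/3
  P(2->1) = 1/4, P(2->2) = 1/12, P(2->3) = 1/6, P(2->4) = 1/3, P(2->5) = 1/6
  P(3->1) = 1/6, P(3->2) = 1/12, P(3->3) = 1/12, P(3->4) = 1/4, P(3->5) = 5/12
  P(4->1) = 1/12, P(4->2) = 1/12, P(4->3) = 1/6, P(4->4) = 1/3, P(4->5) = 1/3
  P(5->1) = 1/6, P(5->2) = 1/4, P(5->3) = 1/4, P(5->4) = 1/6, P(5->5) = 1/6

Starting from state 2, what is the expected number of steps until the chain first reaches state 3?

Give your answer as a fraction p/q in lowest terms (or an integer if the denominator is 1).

Answer: 348/65

Derivation:
Let h_i = expected steps to first reach 3 from state i.
Boundary: h_3 = 0.
First-step equations for the other states:
  h_1 = 1 + 1/3*h_1 + 1/12*h_2 + 1/6*h_3 + 1/12*h_4 + 1/3*h_5
  h_2 = 1 + 1/4*h_1 + 1/12*h_2 + 1/6*h_3 + 1/3*h_4 + 1/6*h_5
  h_4 = 1 + 1/12*h_1 + 1/12*h_2 + 1/6*h_3 + 1/3*h_4 + 1/3*h_5
  h_5 = 1 + 1/6*h_1 + 1/4*h_2 + 1/4*h_3 + 1/6*h_4 + 1/6*h_5

Substituting h_3 = 0 and rearranging gives the linear system (I - Q) h = 1:
  [2/3, -1/12, -1/12, -1/3] . (h_1, h_2, h_4, h_5) = 1
  [-1/4, 11/12, -1/3, -1/6] . (h_1, h_2, h_4, h_5) = 1
  [-1/12, -1/12, 2/3, -1/3] . (h_1, h_2, h_4, h_5) = 1
  [-1/6, -1/4, -1/6, 5/6] . (h_1, h_2, h_4, h_5) = 1

Solving yields:
  h_1 = 344/65
  h_2 = 348/65
  h_4 = 344/65
  h_5 = 64/13

Starting state is 2, so the expected hitting time is h_2 = 348/65.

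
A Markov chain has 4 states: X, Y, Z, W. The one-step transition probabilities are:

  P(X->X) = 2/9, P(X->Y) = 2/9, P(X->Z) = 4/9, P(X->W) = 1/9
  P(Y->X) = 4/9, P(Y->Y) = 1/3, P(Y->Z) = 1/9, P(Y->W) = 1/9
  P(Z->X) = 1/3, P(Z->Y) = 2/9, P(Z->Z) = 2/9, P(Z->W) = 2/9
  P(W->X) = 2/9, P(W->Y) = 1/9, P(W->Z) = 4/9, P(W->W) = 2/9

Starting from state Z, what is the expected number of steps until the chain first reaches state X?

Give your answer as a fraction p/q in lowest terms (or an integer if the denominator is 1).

Answer: 639/215

Derivation:
Let h_i = expected steps to first reach X from state i.
Boundary: h_X = 0.
First-step equations for the other states:
  h_Y = 1 + 4/9*h_X + 1/3*h_Y + 1/9*h_Z + 1/9*h_W
  h_Z = 1 + 1/3*h_X + 2/9*h_Y + 2/9*h_Z + 2/9*h_W
  h_W = 1 + 2/9*h_X + 1/9*h_Y + 4/9*h_Z + 2/9*h_W

Substituting h_X = 0 and rearranging gives the linear system (I - Q) h = 1:
  [2/3, -1/9, -1/9] . (h_Y, h_Z, h_W) = 1
  [-2/9, 7/9, -2/9] . (h_Y, h_Z, h_W) = 1
  [-1/9, -4/9, 7/9] . (h_Y, h_Z, h_W) = 1

Solving yields:
  h_Y = 549/215
  h_Z = 639/215
  h_W = 144/43

Starting state is Z, so the expected hitting time is h_Z = 639/215.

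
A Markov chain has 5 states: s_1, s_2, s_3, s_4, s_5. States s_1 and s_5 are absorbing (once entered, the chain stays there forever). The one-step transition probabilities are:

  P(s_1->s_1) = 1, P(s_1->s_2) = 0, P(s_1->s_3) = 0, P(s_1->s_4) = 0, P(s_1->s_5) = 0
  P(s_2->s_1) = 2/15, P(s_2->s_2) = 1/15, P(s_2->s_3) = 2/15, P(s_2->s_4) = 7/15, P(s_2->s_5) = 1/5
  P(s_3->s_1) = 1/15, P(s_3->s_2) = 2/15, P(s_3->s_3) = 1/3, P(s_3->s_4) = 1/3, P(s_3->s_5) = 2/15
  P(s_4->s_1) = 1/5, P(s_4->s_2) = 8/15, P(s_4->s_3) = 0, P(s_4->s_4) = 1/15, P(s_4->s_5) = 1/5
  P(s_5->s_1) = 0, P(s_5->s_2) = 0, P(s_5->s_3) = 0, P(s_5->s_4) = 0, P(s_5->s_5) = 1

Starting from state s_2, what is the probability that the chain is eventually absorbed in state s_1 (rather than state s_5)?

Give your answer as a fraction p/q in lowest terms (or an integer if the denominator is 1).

Answer: 137/316

Derivation:
Let a_i = P(absorbed in s_1 | start in state i).
Boundary conditions: a_s_1 = 1, a_s_5 = 0.
For each transient state i, a_i = sum_j P(i->j) * a_j:
  a_s_2 = 2/15*a_s_1 + 1/15*a_s_2 + 2/15*a_s_3 + 7/15*a_s_4 + 1/5*a_s_5
  a_s_3 = 1/15*a_s_1 + 2/15*a_s_2 + 1/3*a_s_3 + 1/3*a_s_4 + 2/15*a_s_5
  a_s_4 = 1/5*a_s_1 + 8/15*a_s_2 + 0*a_s_3 + 1/15*a_s_4 + 1/5*a_s_5

Substituting a_s_1 = 1 and a_s_5 = 0, rearrange to (I - Q) a = r where r[i] = P(i -> s_1):
  [14/15, -2/15, -7/15] . (a_s_2, a_s_3, a_s_4) = 2/15
  [-2/15, 2/3, -1/3] . (a_s_2, a_s_3, a_s_4) = 1/15
  [-8/15, 0, 14/15] . (a_s_2, a_s_3, a_s_4) = 1/5

Solving yields:
  a_s_2 = 137/316
  a_s_3 = 33/79
  a_s_4 = 73/158

Starting state is s_2, so the absorption probability is a_s_2 = 137/316.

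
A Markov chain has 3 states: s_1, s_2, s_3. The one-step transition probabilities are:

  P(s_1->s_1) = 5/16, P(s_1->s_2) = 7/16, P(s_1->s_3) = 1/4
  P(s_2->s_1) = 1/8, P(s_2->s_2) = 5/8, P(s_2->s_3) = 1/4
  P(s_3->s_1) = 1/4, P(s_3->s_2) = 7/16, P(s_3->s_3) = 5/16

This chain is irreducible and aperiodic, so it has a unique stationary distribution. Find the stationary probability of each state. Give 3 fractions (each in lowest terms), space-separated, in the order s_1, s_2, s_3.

Answer: 38/195 7/13 4/15

Derivation:
The stationary distribution satisfies pi = pi * P, i.e.:
  pi_s_1 = 5/16*pi_s_1 + 1/8*pi_s_2 + 1/4*pi_s_3
  pi_s_2 = 7/16*pi_s_1 + 5/8*pi_s_2 + 7/16*pi_s_3
  pi_s_3 = 1/4*pi_s_1 + 1/4*pi_s_2 + 5/16*pi_s_3
with normalization: pi_s_1 + pi_s_2 + pi_s_3 = 1.

Using the first 2 balance equations plus normalization, the linear system A*pi = b is:
  [-11/16, 1/8, 1/4] . pi = 0
  [7/16, -3/8, 7/16] . pi = 0
  [1, 1, 1] . pi = 1

Solving yields:
  pi_s_1 = 38/195
  pi_s_2 = 7/13
  pi_s_3 = 4/15

Verification (pi * P):
  38/195*5/16 + 7/13*1/8 + 4/15*1/4 = 38/195 = pi_s_1  (ok)
  38/195*7/16 + 7/13*5/8 + 4/15*7/16 = 7/13 = pi_s_2  (ok)
  38/195*1/4 + 7/13*1/4 + 4/15*5/16 = 4/15 = pi_s_3  (ok)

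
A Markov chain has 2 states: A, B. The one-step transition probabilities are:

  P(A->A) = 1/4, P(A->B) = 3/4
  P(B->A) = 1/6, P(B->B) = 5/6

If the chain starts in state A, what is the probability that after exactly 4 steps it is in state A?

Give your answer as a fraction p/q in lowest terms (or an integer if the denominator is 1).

Answer: 419/2304

Derivation:
Computing P^4 by repeated multiplication:
P^1 =
  A: [1/4, 3/4]
  B: [1/6, 5/6]
P^2 =
  A: [3/16, 13/16]
  B: [13/72, 59/72]
P^3 =
  A: [35/192, 157/192]
  B: [157/864, 707/864]
P^4 =
  A: [419/2304, 1885/2304]
  B: [1885/10368, 8483/10368]

(P^4)[A -> A] = 419/2304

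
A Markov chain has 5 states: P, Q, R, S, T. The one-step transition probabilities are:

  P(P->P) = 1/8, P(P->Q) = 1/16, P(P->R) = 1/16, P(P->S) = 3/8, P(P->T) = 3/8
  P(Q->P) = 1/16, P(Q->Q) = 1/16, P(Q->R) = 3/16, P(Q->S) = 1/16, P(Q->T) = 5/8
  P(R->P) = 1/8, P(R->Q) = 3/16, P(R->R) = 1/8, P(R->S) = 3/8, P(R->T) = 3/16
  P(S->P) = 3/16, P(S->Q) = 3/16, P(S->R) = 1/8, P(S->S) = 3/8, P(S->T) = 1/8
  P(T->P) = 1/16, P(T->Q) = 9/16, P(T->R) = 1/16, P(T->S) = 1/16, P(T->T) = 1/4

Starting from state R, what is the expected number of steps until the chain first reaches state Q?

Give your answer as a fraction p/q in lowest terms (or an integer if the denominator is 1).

Answer: 61168/15179

Derivation:
Let h_i = expected steps to first reach Q from state i.
Boundary: h_Q = 0.
First-step equations for the other states:
  h_P = 1 + 1/8*h_P + 1/16*h_Q + 1/16*h_R + 3/8*h_S + 3/8*h_T
  h_R = 1 + 1/8*h_P + 3/16*h_Q + 1/8*h_R + 3/8*h_S + 3/16*h_T
  h_S = 1 + 3/16*h_P + 3/16*h_Q + 1/8*h_R + 3/8*h_S + 1/8*h_T
  h_T = 1 + 1/16*h_P + 9/16*h_Q + 1/16*h_R + 1/16*h_S + 1/4*h_T

Substituting h_Q = 0 and rearranging gives the linear system (I - Q) h = 1:
  [7/8, -1/16, -3/8, -3/8] . (h_P, h_R, h_S, h_T) = 1
  [-1/8, 7/8, -3/8, -3/16] . (h_P, h_R, h_S, h_T) = 1
  [-3/16, -1/8, 5/8, -1/8] . (h_P, h_R, h_S, h_T) = 1
  [-1/16, -1/16, -1/16, 3/4] . (h_P, h_R, h_S, h_T) = 1

Solving yields:
  h_P = 64080/15179
  h_R = 61168/15179
  h_S = 62928/15179
  h_T = 35920/15179

Starting state is R, so the expected hitting time is h_R = 61168/15179.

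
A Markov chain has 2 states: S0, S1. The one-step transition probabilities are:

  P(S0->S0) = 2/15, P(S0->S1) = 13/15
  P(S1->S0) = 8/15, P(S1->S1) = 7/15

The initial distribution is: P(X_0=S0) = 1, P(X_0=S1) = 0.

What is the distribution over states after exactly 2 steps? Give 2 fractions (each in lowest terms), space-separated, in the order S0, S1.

Answer: 12/25 13/25

Derivation:
Propagating the distribution step by step (d_{t+1} = d_t * P):
d_0 = (S0=1, S1=0)
  d_1[S0] = 1*2/15 + 0*8/15 = 2/15
  d_1[S1] = 1*13/15 + 0*7/15 = 13/15
d_1 = (S0=2/15, S1=13/15)
  d_2[S0] = 2/15*2/15 + 13/15*8/15 = 12/25
  d_2[S1] = 2/15*13/15 + 13/15*7/15 = 13/25
d_2 = (S0=12/25, S1=13/25)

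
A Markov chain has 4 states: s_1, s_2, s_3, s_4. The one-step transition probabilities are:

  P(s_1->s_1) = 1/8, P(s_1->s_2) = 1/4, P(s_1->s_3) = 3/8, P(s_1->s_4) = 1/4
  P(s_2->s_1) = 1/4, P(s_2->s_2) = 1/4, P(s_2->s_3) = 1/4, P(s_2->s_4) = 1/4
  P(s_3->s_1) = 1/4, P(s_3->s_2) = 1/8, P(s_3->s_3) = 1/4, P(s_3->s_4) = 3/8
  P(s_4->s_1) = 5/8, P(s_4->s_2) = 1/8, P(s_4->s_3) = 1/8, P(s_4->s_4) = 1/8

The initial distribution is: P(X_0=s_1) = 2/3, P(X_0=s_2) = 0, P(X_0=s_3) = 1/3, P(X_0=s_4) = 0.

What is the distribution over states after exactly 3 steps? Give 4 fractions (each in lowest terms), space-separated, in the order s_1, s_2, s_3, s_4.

Propagating the distribution step by step (d_{t+1} = d_t * P):
d_0 = (s_1=2/3, s_2=0, s_3=1/3, s_4=0)
  d_1[s_1] = 2/3*1/8 + 0*1/4 + 1/3*1/4 + 0*5/8 = 1/6
  d_1[s_2] = 2/3*1/4 + 0*1/4 + 1/3*1/8 + 0*1/8 = 5/24
  d_1[s_3] = 2/3*3/8 + 0*1/4 + 1/3*1/4 + 0*1/8 = 1/3
  d_1[s_4] = 2/3*1/4 + 0*1/4 + 1/3*3/8 + 0*1/8 = 7/24
d_1 = (s_1=1/6, s_2=5/24, s_3=1/3, s_4=7/24)
  d_2[s_1] = 1/6*1/8 + 5/24*1/4 + 1/3*1/4 + 7/24*5/8 = 65/192
  d_2[s_2] = 1/6*1/4 + 5/24*1/4 + 1/3*1/8 + 7/24*1/8 = 11/64
  d_2[s_3] = 1/6*3/8 + 5/24*1/4 + 1/3*1/4 + 7/24*1/8 = 15/64
  d_2[s_4] = 1/6*1/4 + 5/24*1/4 + 1/3*3/8 + 7/24*1/8 = 49/192
d_2 = (s_1=65/192, s_2=11/64, s_3=15/64, s_4=49/192)
  d_3[s_1] = 65/192*1/8 + 11/64*1/4 + 15/64*1/4 + 49/192*5/8 = 233/768
  d_3[s_2] = 65/192*1/4 + 11/64*1/4 + 15/64*1/8 + 49/192*1/8 = 145/768
  d_3[s_3] = 65/192*3/8 + 11/64*1/4 + 15/64*1/4 + 49/192*1/8 = 25/96
  d_3[s_4] = 65/192*1/4 + 11/64*1/4 + 15/64*3/8 + 49/192*1/8 = 95/384
d_3 = (s_1=233/768, s_2=145/768, s_3=25/96, s_4=95/384)

Answer: 233/768 145/768 25/96 95/384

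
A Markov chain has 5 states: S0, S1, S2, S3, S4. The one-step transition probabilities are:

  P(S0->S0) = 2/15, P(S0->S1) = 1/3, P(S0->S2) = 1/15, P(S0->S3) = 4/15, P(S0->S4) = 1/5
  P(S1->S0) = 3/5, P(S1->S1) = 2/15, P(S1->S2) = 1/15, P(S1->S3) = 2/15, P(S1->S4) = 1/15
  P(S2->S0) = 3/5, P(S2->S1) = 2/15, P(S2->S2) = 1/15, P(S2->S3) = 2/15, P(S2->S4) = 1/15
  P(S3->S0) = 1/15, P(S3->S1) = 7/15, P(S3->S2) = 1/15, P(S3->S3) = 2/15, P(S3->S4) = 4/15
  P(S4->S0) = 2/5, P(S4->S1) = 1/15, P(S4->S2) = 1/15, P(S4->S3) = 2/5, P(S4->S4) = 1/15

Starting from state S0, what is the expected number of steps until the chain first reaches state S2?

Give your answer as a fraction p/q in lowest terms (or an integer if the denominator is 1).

Let h_i = expected steps to first reach S2 from state i.
Boundary: h_S2 = 0.
First-step equations for the other states:
  h_S0 = 1 + 2/15*h_S0 + 1/3*h_S1 + 1/15*h_S2 + 4/15*h_S3 + 1/5*h_S4
  h_S1 = 1 + 3/5*h_S0 + 2/15*h_S1 + 1/15*h_S2 + 2/15*h_S3 + 1/15*h_S4
  h_S3 = 1 + 1/15*h_S0 + 7/15*h_S1 + 1/15*h_S2 + 2/15*h_S3 + 4/15*h_S4
  h_S4 = 1 + 2/5*h_S0 + 1/15*h_S1 + 1/15*h_S2 + 2/5*h_S3 + 1/15*h_S4

Substituting h_S2 = 0 and rearranging gives the linear system (I - Q) h = 1:
  [13/15, -1/3, -4/15, -1/5] . (h_S0, h_S1, h_S3, h_S4) = 1
  [-3/5, 13/15, -2/15, -1/15] . (h_S0, h_S1, h_S3, h_S4) = 1
  [-1/15, -7/15, 13/15, -4/15] . (h_S0, h_S1, h_S3, h_S4) = 1
  [-2/5, -1/15, -2/5, 14/15] . (h_S0, h_S1, h_S3, h_S4) = 1

Solving yields:
  h_S0 = 15
  h_S1 = 15
  h_S3 = 15
  h_S4 = 15

Starting state is S0, so the expected hitting time is h_S0 = 15.

Answer: 15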